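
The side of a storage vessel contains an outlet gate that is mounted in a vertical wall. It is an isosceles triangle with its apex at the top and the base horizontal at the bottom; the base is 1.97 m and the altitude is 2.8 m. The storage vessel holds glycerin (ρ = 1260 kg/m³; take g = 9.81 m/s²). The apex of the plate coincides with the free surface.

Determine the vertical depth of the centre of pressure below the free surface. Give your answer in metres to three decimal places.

γ = ρg = 1260 × 9.81 / 1000 = 12.3606 kN/m³.
With the apex up, the centroid sits 2h/3 = 2 × 2.8/3 = 1.86667 m below the apex, so the centroid depth is h_c = 1.86667 m.
A = ½ × 1.97 × 2.8 = 2.758 m².
Resultant F = γ·h_c·A = 12.3606 × 1.86667 × 2.758 = 63.6358 kN.
I_c = b·h³/36 = 1.97 × 2.8³/36 = 1.20126 m⁴.
Centre of pressure: y_p = y_c + I_c/(y_c·A) = 1.86667 + 1.20126/(1.86667 × 2.758) = 1.86667 + 0.233332 = 2.1 m along the plane.

h_p = 2.100 m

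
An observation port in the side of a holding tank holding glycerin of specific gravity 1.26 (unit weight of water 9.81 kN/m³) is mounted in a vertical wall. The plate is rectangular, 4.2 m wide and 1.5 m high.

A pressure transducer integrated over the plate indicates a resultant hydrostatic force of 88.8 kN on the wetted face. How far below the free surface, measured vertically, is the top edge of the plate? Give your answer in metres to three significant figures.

γ = 1.26 × 9.81 = 12.3606 kN/m³.
A = 4.2 × 1.5 = 6.3 m².
From F = γ·h_c·A, the centroid depth is h_c = 88.8/(12.3606 × 6.3) = 1.14034 m.
The centroid lies 1.5/2 = 0.75 m below the top edge, so the top edge sits at h_top = 1.14034 − 0.75 = 0.39034 m below the surface.

d_top ≈ 0.390 m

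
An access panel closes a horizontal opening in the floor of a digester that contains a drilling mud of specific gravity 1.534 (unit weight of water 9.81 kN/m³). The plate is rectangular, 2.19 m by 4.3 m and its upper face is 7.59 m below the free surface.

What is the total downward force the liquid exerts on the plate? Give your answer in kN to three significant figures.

F ≈ 1080 kN

γ = 1.534 × 9.81 = 15.04854 kN/m³.
The plate is horizontal, so pressure is uniform at p = γ·h = 15.04854 × 7.59 = 114.218 kN/m².
A = 2.19 × 4.3 = 9.417 m².
F = p·A = 114.218 × 9.417 = 1075.59 kN.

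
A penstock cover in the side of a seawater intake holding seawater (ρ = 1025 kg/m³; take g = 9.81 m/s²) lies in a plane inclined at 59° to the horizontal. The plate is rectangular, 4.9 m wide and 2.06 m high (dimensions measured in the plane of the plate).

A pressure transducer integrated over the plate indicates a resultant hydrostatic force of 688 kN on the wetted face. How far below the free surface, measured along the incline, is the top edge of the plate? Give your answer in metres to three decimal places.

γ = ρg = 1025 × 9.81 / 1000 = 10.05525 kN/m³.
A = 4.9 × 2.06 = 10.094 m².
From F = γ·h_c·A, the centroid depth is h_c = 688/(10.05525 × 10.094) = 6.77848 m.
Let θ = 59° be the plate's angle to the horizontal; measure y along the incline from where the plane meets the free surface. Vertical depth h = y·sinθ with sinθ = 0.857167.
Along the incline, y_c = h_c/sinθ = 6.77848/0.857167 = 7.908 m.
The centroid lies 2.06/2 = 1.03 m below the top edge, so the top edge sits at y_top = 7.908 − 1.03 = 6.878 m along the incline.

y_top ≈ 6.878 m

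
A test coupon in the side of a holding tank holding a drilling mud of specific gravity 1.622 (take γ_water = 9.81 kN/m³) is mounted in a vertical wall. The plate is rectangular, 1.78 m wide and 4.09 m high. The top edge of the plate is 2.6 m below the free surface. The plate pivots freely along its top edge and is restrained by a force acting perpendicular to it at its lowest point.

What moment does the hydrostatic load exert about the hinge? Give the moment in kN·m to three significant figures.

M ≈ 1260 kN·m

γ = 1.622 × 9.81 = 15.91182 kN/m³.
The centroid lies 4.09/2 = 2.045 m below the top edge, so the centroid depth is h_c = 2.6 + 2.045 = 4.645 m.
A = 1.78 × 4.09 = 7.2802 m².
Resultant F = γ·h_c·A = 15.91182 × 4.645 × 7.2802 = 538.083 kN.
I_c = b·h³/12 = 1.78 × 4.09³/12 = 10.1487 m⁴.
Centre of pressure: y_p = y_c + I_c/(y_c·A) = 4.645 + 10.1487/(4.645 × 7.2802) = 4.645 + 0.300111 = 4.94511 m along the plane.
The resultant acts 2.045 + 0.300111 = 2.34511 m (along the plate) below the hinge at the top edge, so the moment about the hinge is M = F × 2.34511 = 538.083 × 2.34511 = 1261.86 kN·m.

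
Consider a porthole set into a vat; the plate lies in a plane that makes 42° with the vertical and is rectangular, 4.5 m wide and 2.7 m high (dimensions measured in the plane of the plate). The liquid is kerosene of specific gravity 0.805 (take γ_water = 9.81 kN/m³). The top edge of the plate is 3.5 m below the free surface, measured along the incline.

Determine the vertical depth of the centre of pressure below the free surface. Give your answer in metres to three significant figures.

γ = 0.805 × 9.81 = 7.89705 kN/m³.
The plate makes 42° with the vertical, i.e. θ = 90° − 42° = 48° to the horizontal. Measuring y along the incline from the free-surface line, vertical depth h = y·sinθ with sinθ = 0.743145.
The centroid lies 2.7/2 = 1.35 m below the top edge, so y_c = 3.5 + 1.35 = 4.85 m and h_c = 4.85 × 0.743145 = 3.60425 m.
A = 4.5 × 2.7 = 12.15 m².
Resultant F = γ·h_c·A = 7.89705 × 3.60425 × 12.15 = 345.825 kN.
I_c = b·h³/12 = 4.5 × 2.7³/12 = 7.38113 m⁴.
Centre of pressure: y_p = y_c + I_c/(y_c·A) = 4.85 + 7.38113/(4.85 × 12.15) = 4.85 + 0.125258 = 4.97526 m along the plane.
Vertically, h_p = y_p·sinθ = 4.97526 × 0.743145 = 3.69734 m.

h_p = 3.70 m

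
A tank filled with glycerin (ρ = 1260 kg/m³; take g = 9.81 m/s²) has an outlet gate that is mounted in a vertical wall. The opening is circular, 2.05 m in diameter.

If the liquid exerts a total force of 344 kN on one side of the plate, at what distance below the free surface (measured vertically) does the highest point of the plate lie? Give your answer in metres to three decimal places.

γ = ρg = 1260 × 9.81 / 1000 = 12.3606 kN/m³.
A = π(1.025)² = 3.30064 m².
From F = γ·h_c·A, the centroid depth is h_c = 344/(12.3606 × 3.30064) = 8.43181 m.
The centroid is at the centre, 1.025 m below the top of the plate, so the highest point sits at h_top = 8.43181 − 1.025 = 7.40681 m below the surface.

d_top ≈ 7.407 m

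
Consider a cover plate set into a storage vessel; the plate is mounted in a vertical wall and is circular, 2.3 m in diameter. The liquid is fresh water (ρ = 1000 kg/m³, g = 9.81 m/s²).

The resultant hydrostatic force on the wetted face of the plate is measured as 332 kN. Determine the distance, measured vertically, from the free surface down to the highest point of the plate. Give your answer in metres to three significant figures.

γ = ρg = 1000 × 9.81 = 9810 N/m³ = 9.81 kN/m³.
A = π(1.15)² = 4.15476 m².
From F = γ·h_c·A, the centroid depth is h_c = 332/(9.81 × 4.15476) = 8.1456 m.
The centroid is at the centre, 1.15 m below the top of the plate, so the highest point sits at h_top = 8.1456 − 1.15 = 6.9956 m below the surface.

d_top ≈ 7.00 m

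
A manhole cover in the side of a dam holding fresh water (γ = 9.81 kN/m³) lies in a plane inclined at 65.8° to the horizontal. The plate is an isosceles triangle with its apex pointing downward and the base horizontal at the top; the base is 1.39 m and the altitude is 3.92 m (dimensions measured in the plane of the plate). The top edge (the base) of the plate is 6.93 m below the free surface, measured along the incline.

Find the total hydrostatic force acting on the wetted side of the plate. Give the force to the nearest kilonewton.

γ = 9.81 kN/m³.
Let θ = 65.8° be the plate's angle to the horizontal; measure y along the incline from where the plane meets the free surface. Vertical depth h = y·sinθ with sinθ = 0.912120.
With the apex down, the centroid sits h/3 = 3.92/3 = 1.30667 m below the base (the top edge), so y_c = 6.93 + 1.30667 = 8.23667 m and h_c = 8.23667 × 0.912120 = 7.51283 m.
A = ½ × 1.39 × 3.92 = 2.7244 m².
Resultant F = γ·h_c·A = 9.81 × 7.51283 × 2.7244 = 200.791 kN.

F ≈ 201 kN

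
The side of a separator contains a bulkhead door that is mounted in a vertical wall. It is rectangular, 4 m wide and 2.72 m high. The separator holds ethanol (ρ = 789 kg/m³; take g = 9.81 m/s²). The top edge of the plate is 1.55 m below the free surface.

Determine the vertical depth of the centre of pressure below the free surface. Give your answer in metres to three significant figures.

h_p = 3.12 m

γ = ρg = 789 × 9.81 / 1000 = 7.74009 kN/m³.
The centroid lies 2.72/2 = 1.36 m below the top edge, so the centroid depth is h_c = 1.55 + 1.36 = 2.91 m.
A = 4 × 2.72 = 10.88 m².
Resultant F = γ·h_c·A = 7.74009 × 2.91 × 10.88 = 245.057 kN.
I_c = b·h³/12 = 4 × 2.72³/12 = 6.70788 m⁴.
Centre of pressure: y_p = y_c + I_c/(y_c·A) = 2.91 + 6.70788/(2.91 × 10.88) = 2.91 + 0.211867 = 3.12187 m along the plane.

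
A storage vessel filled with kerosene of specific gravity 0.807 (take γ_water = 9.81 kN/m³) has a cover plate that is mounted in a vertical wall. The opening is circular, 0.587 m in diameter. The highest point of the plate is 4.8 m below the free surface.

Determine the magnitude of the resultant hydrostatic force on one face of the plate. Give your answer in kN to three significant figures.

γ = 0.807 × 9.81 = 7.91667 kN/m³.
The centroid is at the centre, 0.2935 m below the top of the plate, so the centroid depth is h_c = 4.8 + 0.2935 = 5.0935 m.
A = π(0.2935)² = 0.270624 m².
Resultant F = γ·h_c·A = 7.91667 × 5.0935 × 0.270624 = 10.9125 kN.

F ≈ 10.9 kN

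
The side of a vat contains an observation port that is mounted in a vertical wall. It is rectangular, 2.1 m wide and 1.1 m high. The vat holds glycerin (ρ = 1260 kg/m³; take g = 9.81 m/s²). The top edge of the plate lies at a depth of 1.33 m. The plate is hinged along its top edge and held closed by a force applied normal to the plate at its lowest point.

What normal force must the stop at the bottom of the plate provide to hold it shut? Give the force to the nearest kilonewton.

P ≈ 29 kN

γ = ρg = 1260 × 9.81 / 1000 = 12.3606 kN/m³.
The centroid lies 1.1/2 = 0.55 m below the top edge, so the centroid depth is h_c = 1.33 + 0.55 = 1.88 m.
A = 2.1 × 1.1 = 2.31 m².
Resultant F = γ·h_c·A = 12.3606 × 1.88 × 2.31 = 53.6796 kN.
I_c = b·h³/12 = 2.1 × 1.1³/12 = 0.232925 m⁴.
Centre of pressure: y_p = y_c + I_c/(y_c·A) = 1.88 + 0.232925/(1.88 × 2.31) = 1.88 + 0.0536348 = 1.93363 m along the plane.
The resultant acts 0.55 + 0.0536348 = 0.603635 m (along the plate) below the hinge at the top edge, so the moment about the hinge is M = F × 0.603635 = 53.6796 × 0.603635 = 32.4029 kN·m.
A normal force at the bottom, 1.1 m from the hinge, must supply this moment: P = 32.4029/1.1 = 29.4572 kN.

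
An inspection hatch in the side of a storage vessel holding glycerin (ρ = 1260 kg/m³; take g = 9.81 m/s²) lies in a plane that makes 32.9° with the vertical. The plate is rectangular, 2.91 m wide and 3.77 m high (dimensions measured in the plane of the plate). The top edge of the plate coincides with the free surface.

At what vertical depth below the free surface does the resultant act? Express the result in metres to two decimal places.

γ = ρg = 1260 × 9.81 / 1000 = 12.3606 kN/m³.
The plate makes 32.9° with the vertical, i.e. θ = 90° − 32.9° = 57.1° to the horizontal. Measuring y along the incline from the free-surface line, vertical depth h = y·sinθ with sinθ = 0.839620.
The centroid lies 3.77/2 = 1.885 m below the top edge, so y_c = 1.885 m and h_c = 1.885 × 0.839620 = 1.58268 m.
A = 2.91 × 3.77 = 10.9707 m².
Resultant F = γ·h_c·A = 12.3606 × 1.58268 × 10.9707 = 214.618 kN.
I_c = b·h³/12 = 2.91 × 3.77³/12 = 12.9938 m⁴.
Centre of pressure: y_p = y_c + I_c/(y_c·A) = 1.885 + 12.9938/(1.885 × 10.9707) = 1.885 + 0.628334 = 2.51333 m along the plane.
Vertically, h_p = y_p·sinθ = 2.51333 × 0.839620 = 2.11024 m.

h_p = 2.11 m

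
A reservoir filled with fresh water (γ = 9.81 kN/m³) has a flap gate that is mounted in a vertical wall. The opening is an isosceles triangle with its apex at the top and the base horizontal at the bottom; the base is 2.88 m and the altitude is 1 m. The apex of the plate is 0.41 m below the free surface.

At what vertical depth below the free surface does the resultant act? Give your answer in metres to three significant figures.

h_p = 1.13 m

γ = 9.81 kN/m³.
With the apex up, the centroid sits 2h/3 = 2 × 1/3 = 0.666667 m below the apex, so the centroid depth is h_c = 0.41 + 0.666667 = 1.07667 m.
A = ½ × 2.88 × 1 = 1.44 m².
Resultant F = γ·h_c·A = 9.81 × 1.07667 × 1.44 = 15.2095 kN.
I_c = b·h³/36 = 2.88 × 1³/36 = 0.08 m⁴.
Centre of pressure: y_p = y_c + I_c/(y_c·A) = 1.07667 + 0.08/(1.07667 × 1.44) = 1.07667 + 0.0515994 = 1.12827 m along the plane.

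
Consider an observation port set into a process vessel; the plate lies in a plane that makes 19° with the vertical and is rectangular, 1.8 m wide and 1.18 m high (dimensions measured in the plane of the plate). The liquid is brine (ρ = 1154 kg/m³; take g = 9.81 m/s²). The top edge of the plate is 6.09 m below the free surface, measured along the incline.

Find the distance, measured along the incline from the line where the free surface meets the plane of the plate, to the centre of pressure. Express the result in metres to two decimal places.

γ = ρg = 1154 × 9.81 / 1000 = 11.32074 kN/m³.
The plate makes 19° with the vertical, i.e. θ = 90° − 19° = 71° to the horizontal. Measuring y along the incline from the free-surface line, vertical depth h = y·sinθ with sinθ = 0.945519.
The centroid lies 1.18/2 = 0.59 m below the top edge, so y_c = 6.09 + 0.59 = 6.68 m and h_c = 6.68 × 0.945519 = 6.31607 m.
A = 1.8 × 1.18 = 2.124 m².
Resultant F = γ·h_c·A = 11.32074 × 6.31607 × 2.124 = 151.871 kN.
I_c = b·h³/12 = 1.8 × 1.18³/12 = 0.246455 m⁴.
Centre of pressure: y_p = y_c + I_c/(y_c·A) = 6.68 + 0.246455/(6.68 × 2.124) = 6.68 + 0.0173703 = 6.69737 m along the plane.

y_p = 6.70 m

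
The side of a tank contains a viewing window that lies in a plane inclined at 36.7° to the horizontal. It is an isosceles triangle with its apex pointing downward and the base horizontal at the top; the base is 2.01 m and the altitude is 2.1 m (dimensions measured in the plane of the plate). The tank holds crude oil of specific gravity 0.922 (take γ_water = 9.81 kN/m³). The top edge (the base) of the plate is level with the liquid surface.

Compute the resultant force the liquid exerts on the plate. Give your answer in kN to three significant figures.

F ≈ 7.99 kN

γ = 0.922 × 9.81 = 9.04482 kN/m³.
Let θ = 36.7° be the plate's angle to the horizontal; measure y along the incline from where the plane meets the free surface. Vertical depth h = y·sinθ with sinθ = 0.597625.
With the apex down, the centroid sits h/3 = 2.1/3 = 0.7 m below the base (the top edge), so y_c = 0.7 m and h_c = 0.7 × 0.597625 = 0.418337 m.
A = ½ × 2.01 × 2.1 = 2.1105 m².
Resultant F = γ·h_c·A = 9.04482 × 0.418337 × 2.1105 = 7.98567 kN.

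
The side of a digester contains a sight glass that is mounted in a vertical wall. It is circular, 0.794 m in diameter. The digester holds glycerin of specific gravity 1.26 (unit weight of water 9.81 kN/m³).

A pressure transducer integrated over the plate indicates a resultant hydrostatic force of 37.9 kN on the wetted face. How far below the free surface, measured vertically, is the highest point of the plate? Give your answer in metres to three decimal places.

d_top ≈ 5.796 m

γ = 1.26 × 9.81 = 12.3606 kN/m³.
A = π(0.397)² = 0.495143 m².
From F = γ·h_c·A, the centroid depth is h_c = 37.9/(12.3606 × 0.495143) = 6.19254 m.
The centroid is at the centre, 0.397 m below the top of the plate, so the highest point sits at h_top = 6.19254 − 0.397 = 5.79554 m below the surface.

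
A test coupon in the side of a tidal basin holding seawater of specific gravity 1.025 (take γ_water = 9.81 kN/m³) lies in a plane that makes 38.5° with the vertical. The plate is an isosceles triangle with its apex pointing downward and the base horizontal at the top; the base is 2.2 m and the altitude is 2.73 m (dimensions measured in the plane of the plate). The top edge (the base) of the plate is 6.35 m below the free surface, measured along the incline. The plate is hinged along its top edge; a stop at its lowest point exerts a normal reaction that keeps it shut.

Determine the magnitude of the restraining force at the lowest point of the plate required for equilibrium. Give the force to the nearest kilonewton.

γ = 1.025 × 9.81 = 10.05525 kN/m³.
The plate makes 38.5° with the vertical, i.e. θ = 90° − 38.5° = 51.5° to the horizontal. Measuring y along the incline from the free-surface line, vertical depth h = y·sinθ with sinθ = 0.782608.
With the apex down, the centroid sits h/3 = 2.73/3 = 0.91 m below the base (the top edge), so y_c = 6.35 + 0.91 = 7.26 m and h_c = 7.26 × 0.782608 = 5.68173 m.
A = ½ × 2.2 × 2.73 = 3.003 m².
Resultant F = γ·h_c·A = 10.05525 × 5.68173 × 3.003 = 171.565 kN.
I_c = b·h³/36 = 2.2 × 2.73³/36 = 1.24339 m⁴.
Centre of pressure: y_p = y_c + I_c/(y_c·A) = 7.26 + 1.24339/(7.26 × 3.003) = 7.26 + 0.0570316 = 7.31703 m along the plane.
The resultant acts 0.91 + 0.0570316 = 0.967032 m (along the plate) below the hinge at the top edge, so the moment about the hinge is M = F × 0.967032 = 171.565 × 0.967032 = 165.909 kN·m.
A normal force at the bottom, 2.73 m from the hinge, must supply this moment: P = 165.909/2.73 = 60.7725 kN.

P ≈ 61 kN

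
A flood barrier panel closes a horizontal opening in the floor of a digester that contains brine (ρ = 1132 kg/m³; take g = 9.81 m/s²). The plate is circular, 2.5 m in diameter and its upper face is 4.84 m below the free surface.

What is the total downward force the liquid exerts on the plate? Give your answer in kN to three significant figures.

F ≈ 264 kN

γ = ρg = 1132 × 9.81 / 1000 = 11.10492 kN/m³.
The plate is horizontal, so pressure is uniform at p = γ·h = 11.10492 × 4.84 = 53.7478 kN/m².
A = π(1.25)² = 4.90874 m².
F = p·A = 53.7478 × 4.90874 = 263.834 kN.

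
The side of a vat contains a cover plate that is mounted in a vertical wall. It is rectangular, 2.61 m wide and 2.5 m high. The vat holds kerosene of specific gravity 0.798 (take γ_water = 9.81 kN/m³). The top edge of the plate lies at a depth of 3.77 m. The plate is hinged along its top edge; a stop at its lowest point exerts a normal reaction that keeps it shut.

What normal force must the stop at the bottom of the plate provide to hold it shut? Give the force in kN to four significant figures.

P ≈ 138.9 kN

γ = 0.798 × 9.81 = 7.82838 kN/m³.
The centroid lies 2.5/2 = 1.25 m below the top edge, so the centroid depth is h_c = 3.77 + 1.25 = 5.02 m.
A = 2.61 × 2.5 = 6.525 m².
Resultant F = γ·h_c·A = 7.82838 × 5.02 × 6.525 = 256.423 kN.
I_c = b·h³/12 = 2.61 × 2.5³/12 = 3.39844 m⁴.
Centre of pressure: y_p = y_c + I_c/(y_c·A) = 5.02 + 3.39844/(5.02 × 6.525) = 5.02 + 0.103752 = 5.12375 m along the plane.
The resultant acts 1.25 + 0.103752 = 1.35375 m (along the plate) below the hinge at the top edge, so the moment about the hinge is M = F × 1.35375 = 256.423 × 1.35375 = 347.133 kN·m.
A normal force at the bottom, 2.5 m from the hinge, must supply this moment: P = 347.133/2.5 = 138.853 kN.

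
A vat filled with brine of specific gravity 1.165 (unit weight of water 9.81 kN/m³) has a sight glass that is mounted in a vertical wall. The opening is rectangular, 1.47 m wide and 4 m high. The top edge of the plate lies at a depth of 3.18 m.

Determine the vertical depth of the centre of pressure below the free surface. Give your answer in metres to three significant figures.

h_p = 5.44 m

γ = 1.165 × 9.81 = 11.42865 kN/m³.
The centroid lies 4/2 = 2 m below the top edge, so the centroid depth is h_c = 3.18 + 2 = 5.18 m.
A = 1.47 × 4 = 5.88 m².
Resultant F = γ·h_c·A = 11.42865 × 5.18 × 5.88 = 348.098 kN.
I_c = b·h³/12 = 1.47 × 4³/12 = 7.84 m⁴.
Centre of pressure: y_p = y_c + I_c/(y_c·A) = 5.18 + 7.84/(5.18 × 5.88) = 5.18 + 0.2574 = 5.4374 m along the plane.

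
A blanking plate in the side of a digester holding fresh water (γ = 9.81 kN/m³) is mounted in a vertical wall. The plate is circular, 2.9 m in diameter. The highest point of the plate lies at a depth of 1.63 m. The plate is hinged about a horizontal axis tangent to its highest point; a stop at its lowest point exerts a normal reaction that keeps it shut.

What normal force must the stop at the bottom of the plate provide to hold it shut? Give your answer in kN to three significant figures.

γ = 9.81 kN/m³.
The centroid is at the centre, 1.45 m below the top of the plate, so the centroid depth is h_c = 1.63 + 1.45 = 3.08 m.
A = π(1.45)² = 6.6052 m².
Resultant F = γ·h_c·A = 9.81 × 3.08 × 6.6052 = 199.575 kN.
I_c = πr⁴/4 = π × 1.45⁴/4 = 3.47186 m⁴.
Centre of pressure: y_p = y_c + I_c/(y_c·A) = 3.08 + 3.47186/(3.08 × 6.6052) = 3.08 + 0.170658 = 3.25066 m along the plane.
The resultant acts 1.45 + 0.170658 = 1.62066 m (along the plate) below the hinge at the top edge, so the moment about the hinge is M = F × 1.62066 = 199.575 × 1.62066 = 323.443 kN·m.
A normal force at the bottom, 2.9 m from the hinge, must supply this moment: P = 323.443/2.9 = 111.532 kN.

P ≈ 112 kN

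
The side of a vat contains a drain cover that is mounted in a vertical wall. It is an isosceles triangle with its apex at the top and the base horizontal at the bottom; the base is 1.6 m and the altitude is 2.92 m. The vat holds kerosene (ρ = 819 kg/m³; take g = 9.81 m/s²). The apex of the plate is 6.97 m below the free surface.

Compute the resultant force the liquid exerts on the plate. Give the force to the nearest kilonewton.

F ≈ 167 kN

γ = ρg = 819 × 9.81 / 1000 = 8.03439 kN/m³.
With the apex up, the centroid sits 2h/3 = 2 × 2.92/3 = 1.94667 m below the apex, so the centroid depth is h_c = 6.97 + 1.94667 = 8.91667 m.
A = ½ × 1.6 × 2.92 = 2.336 m².
Resultant F = γ·h_c·A = 8.03439 × 8.91667 × 2.336 = 167.351 kN.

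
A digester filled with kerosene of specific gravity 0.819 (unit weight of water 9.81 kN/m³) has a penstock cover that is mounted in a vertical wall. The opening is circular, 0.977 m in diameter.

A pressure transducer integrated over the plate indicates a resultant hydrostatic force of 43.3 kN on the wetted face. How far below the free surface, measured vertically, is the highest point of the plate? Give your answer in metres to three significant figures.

d_top ≈ 6.70 m

γ = 0.819 × 9.81 = 8.03439 kN/m³.
A = π(0.4885)² = 0.749685 m².
From F = γ·h_c·A, the centroid depth is h_c = 43.3/(8.03439 × 0.749685) = 7.1888 m.
The centroid is at the centre, 0.4885 m below the top of the plate, so the highest point sits at h_top = 7.1888 − 0.4885 = 6.7003 m below the surface.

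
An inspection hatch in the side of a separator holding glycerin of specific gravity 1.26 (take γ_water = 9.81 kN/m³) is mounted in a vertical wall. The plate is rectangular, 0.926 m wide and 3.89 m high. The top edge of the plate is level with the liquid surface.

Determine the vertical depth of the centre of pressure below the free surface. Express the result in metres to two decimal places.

h_p = 2.59 m

γ = 1.26 × 9.81 = 12.3606 kN/m³.
The centroid lies 3.89/2 = 1.945 m below the top edge, so the centroid depth is h_c = 1.945 m.
A = 0.926 × 3.89 = 3.60214 m².
Resultant F = γ·h_c·A = 12.3606 × 1.945 × 3.60214 = 86.6004 kN.
I_c = b·h³/12 = 0.926 × 3.89³/12 = 4.54233 m⁴.
Centre of pressure: y_p = y_c + I_c/(y_c·A) = 1.945 + 4.54233/(1.945 × 3.60214) = 1.945 + 0.648334 = 2.59333 m along the plane.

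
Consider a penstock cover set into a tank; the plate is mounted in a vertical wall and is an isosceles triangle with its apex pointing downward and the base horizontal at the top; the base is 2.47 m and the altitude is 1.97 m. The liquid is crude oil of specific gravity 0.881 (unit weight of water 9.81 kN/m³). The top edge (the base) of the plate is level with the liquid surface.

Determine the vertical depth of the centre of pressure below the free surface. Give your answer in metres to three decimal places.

h_p = 0.985 m

γ = 0.881 × 9.81 = 8.64261 kN/m³.
With the apex down, the centroid sits h/3 = 1.97/3 = 0.656667 m below the base (the top edge), so the centroid depth is h_c = 0.656667 m.
A = ½ × 2.47 × 1.97 = 2.43295 m².
Resultant F = γ·h_c·A = 8.64261 × 0.656667 × 2.43295 = 13.8078 kN.
I_c = b·h³/36 = 2.47 × 1.97³/36 = 0.524558 m⁴.
Centre of pressure: y_p = y_c + I_c/(y_c·A) = 0.656667 + 0.524558/(0.656667 × 2.43295) = 0.656667 + 0.328333 = 0.985 m along the plane.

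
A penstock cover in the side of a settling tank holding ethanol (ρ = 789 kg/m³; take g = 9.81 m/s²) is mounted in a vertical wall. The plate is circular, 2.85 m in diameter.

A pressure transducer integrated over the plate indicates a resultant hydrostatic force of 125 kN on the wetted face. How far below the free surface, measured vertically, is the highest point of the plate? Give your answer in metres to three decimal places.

γ = ρg = 789 × 9.81 / 1000 = 7.74009 kN/m³.
A = π(1.425)² = 6.3794 m².
From F = γ·h_c·A, the centroid depth is h_c = 125/(7.74009 × 6.3794) = 2.53154 m.
The centroid is at the centre, 1.425 m below the top of the plate, so the highest point sits at h_top = 2.53154 − 1.425 = 1.10654 m below the surface.

d_top ≈ 1.107 m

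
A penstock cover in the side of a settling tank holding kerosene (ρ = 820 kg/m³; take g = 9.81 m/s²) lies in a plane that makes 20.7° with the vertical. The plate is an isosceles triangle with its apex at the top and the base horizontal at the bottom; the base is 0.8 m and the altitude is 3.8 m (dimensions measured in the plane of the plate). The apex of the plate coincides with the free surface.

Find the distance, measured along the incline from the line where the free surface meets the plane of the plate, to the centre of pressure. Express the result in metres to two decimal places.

γ = ρg = 820 × 9.81 / 1000 = 8.0442 kN/m³.
The plate makes 20.7° with the vertical, i.e. θ = 90° − 20.7° = 69.3° to the horizontal. Measuring y along the incline from the free-surface line, vertical depth h = y·sinθ with sinθ = 0.935444.
With the apex up, the centroid sits 2h/3 = 2 × 3.8/3 = 2.53333 m below the apex, so y_c = 2.53333 m and h_c = 2.53333 × 0.935444 = 2.36979 m.
A = ½ × 0.8 × 3.8 = 1.52 m².
Resultant F = γ·h_c·A = 8.0442 × 2.36979 × 1.52 = 28.9759 kN.
I_c = b·h³/36 = 0.8 × 3.8³/36 = 1.21938 m⁴.
Centre of pressure: y_p = y_c + I_c/(y_c·A) = 2.53333 + 1.21938/(2.53333 × 1.52) = 2.53333 + 0.316668 = 2.85 m along the plane.

y_p = 2.85 m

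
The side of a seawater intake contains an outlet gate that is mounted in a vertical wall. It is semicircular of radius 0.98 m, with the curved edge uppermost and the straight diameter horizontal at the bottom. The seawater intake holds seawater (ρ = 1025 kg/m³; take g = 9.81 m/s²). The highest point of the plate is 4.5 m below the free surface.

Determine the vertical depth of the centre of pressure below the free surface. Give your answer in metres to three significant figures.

h_p = 5.08 m

γ = ρg = 1025 × 9.81 / 1000 = 10.05525 kN/m³.
The centroid lies 4r/(3π) = 0.415925 m above the diameter, so r − 4r/(3π) = 0.98 − 0.415925 = 0.564075 m below the topmost point, so the centroid depth is h_c = 4.5 + 0.564075 = 5.06407 m.
A = πr²/2 = π × 0.98²/2 = 1.50859 m².
Resultant F = γ·h_c·A = 10.05525 × 5.06407 × 1.50859 = 76.8181 kN.
I_c = (π/8 − 8/(9π))·r⁴ = 0.109757 × 0.98⁴ = 0.101236 m⁴.
Centre of pressure: y_p = y_c + I_c/(y_c·A) = 5.06407 + 0.101236/(5.06407 × 1.50859) = 5.06407 + 0.0132515 = 5.07732 m along the plane.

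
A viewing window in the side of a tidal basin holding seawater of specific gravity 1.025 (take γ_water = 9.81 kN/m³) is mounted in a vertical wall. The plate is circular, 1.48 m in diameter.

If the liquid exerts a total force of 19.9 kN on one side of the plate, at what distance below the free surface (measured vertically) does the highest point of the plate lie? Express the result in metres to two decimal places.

γ = 1.025 × 9.81 = 10.05525 kN/m³.
A = π(0.74)² = 1.72034 m².
From F = γ·h_c·A, the centroid depth is h_c = 19.9/(10.05525 × 1.72034) = 1.15039 m.
The centroid is at the centre, 0.74 m below the top of the plate, so the highest point sits at h_top = 1.15039 − 0.74 = 0.41039 m below the surface.

d_top ≈ 0.41 m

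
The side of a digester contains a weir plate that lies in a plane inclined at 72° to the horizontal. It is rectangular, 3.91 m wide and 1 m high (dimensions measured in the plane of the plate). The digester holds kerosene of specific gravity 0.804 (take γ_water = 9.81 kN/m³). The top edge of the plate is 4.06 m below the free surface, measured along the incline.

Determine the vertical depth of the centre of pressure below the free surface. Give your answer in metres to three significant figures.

γ = 0.804 × 9.81 = 7.88724 kN/m³.
Let θ = 72° be the plate's angle to the horizontal; measure y along the incline from where the plane meets the free surface. Vertical depth h = y·sinθ with sinθ = 0.951057.
The centroid lies 1/2 = 0.5 m below the top edge, so y_c = 4.06 + 0.5 = 4.56 m and h_c = 4.56 × 0.951057 = 4.33682 m.
A = 3.91 × 1 = 3.91 m².
Resultant F = γ·h_c·A = 7.88724 × 4.33682 × 3.91 = 133.744 kN.
I_c = b·h³/12 = 3.91 × 1³/12 = 0.325833 m⁴.
Centre of pressure: y_p = y_c + I_c/(y_c·A) = 4.56 + 0.325833/(4.56 × 3.91) = 4.56 + 0.0182748 = 4.57827 m along the plane.
Vertically, h_p = y_p·sinθ = 4.57827 × 0.951057 = 4.3542 m.

h_p = 4.35 m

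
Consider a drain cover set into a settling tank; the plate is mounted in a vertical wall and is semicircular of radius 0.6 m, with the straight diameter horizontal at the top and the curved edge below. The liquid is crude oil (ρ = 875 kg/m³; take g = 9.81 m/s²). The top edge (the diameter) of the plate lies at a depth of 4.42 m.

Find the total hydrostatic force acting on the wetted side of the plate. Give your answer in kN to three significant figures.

F ≈ 22.7 kN

γ = ρg = 875 × 9.81 / 1000 = 8.58375 kN/m³.
The centroid of a semicircle lies 4r/(3π) = 0.254648 m from the diameter, here below the top edge, so the centroid depth is h_c = 4.42 + 0.254648 = 4.67465 m.
A = πr²/2 = π × 0.6²/2 = 0.565487 m².
Resultant F = γ·h_c·A = 8.58375 × 4.67465 × 0.565487 = 22.6907 kN.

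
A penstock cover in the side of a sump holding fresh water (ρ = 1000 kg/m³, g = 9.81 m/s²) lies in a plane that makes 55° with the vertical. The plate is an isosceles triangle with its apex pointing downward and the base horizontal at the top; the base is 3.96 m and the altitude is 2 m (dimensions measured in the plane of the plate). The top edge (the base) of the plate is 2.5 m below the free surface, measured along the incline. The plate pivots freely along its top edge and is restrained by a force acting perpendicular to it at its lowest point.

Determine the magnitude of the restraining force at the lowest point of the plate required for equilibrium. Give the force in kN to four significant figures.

P ≈ 26.00 kN

γ = ρg = 1000 × 9.81 = 9810 N/m³ = 9.81 kN/m³.
The plate makes 55° with the vertical, i.e. θ = 90° − 55° = 35° to the horizontal. Measuring y along the incline from the free-surface line, vertical depth h = y·sinθ with sinθ = 0.573576.
With the apex down, the centroid sits h/3 = 2/3 = 0.666667 m below the base (the top edge), so y_c = 2.5 + 0.666667 = 3.16667 m and h_c = 3.16667 × 0.573576 = 1.81633 m.
A = ½ × 3.96 × 2 = 3.96 m².
Resultant F = γ·h_c·A = 9.81 × 1.81633 × 3.96 = 70.5601 kN.
I_c = b·h³/36 = 3.96 × 2³/36 = 0.88 m⁴.
Centre of pressure: y_p = y_c + I_c/(y_c·A) = 3.16667 + 0.88/(3.16667 × 3.96) = 3.16667 + 0.0701754 = 3.23685 m along the plane.
The resultant acts 0.666667 + 0.0701754 = 0.736842 m (along the plate) below the hinge at the top edge, so the moment about the hinge is M = F × 0.736842 = 70.5601 × 0.736842 = 51.9916 kN·m.
A normal force at the bottom, 2 m from the hinge, must supply this moment: P = 51.9916/2 = 25.9958 kN.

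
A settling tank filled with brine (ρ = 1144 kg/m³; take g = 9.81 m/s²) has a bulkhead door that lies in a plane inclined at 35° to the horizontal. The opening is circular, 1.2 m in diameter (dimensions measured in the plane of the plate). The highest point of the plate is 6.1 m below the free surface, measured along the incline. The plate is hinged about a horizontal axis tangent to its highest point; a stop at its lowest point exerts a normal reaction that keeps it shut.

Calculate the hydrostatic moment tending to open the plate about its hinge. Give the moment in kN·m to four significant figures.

M ≈ 29.92 kN·m

γ = ρg = 1144 × 9.81 / 1000 = 11.22264 kN/m³.
Let θ = 35° be the plate's angle to the horizontal; measure y along the incline from where the plane meets the free surface. Vertical depth h = y·sinθ with sinθ = 0.573576.
The centroid is at the centre, 0.6 m below the top of the plate, so y_c = 6.1 + 0.6 = 6.7 m and h_c = 6.7 × 0.573576 = 3.84296 m.
A = π(0.6)² = 1.13097 m².
Resultant F = γ·h_c·A = 11.22264 × 3.84296 × 1.13097 = 48.7767 kN.
I_c = πr⁴/4 = π × 0.6⁴/4 = 0.101788 m⁴.
Centre of pressure: y_p = y_c + I_c/(y_c·A) = 6.7 + 0.101788/(6.7 × 1.13097) = 6.7 + 0.0134329 = 6.71343 m along the plane.
The resultant acts 0.6 + 0.0134329 = 0.613433 m (along the plate) below the hinge at the top edge, so the moment about the hinge is M = F × 0.613433 = 48.7767 × 0.613433 = 29.9212 kN·m.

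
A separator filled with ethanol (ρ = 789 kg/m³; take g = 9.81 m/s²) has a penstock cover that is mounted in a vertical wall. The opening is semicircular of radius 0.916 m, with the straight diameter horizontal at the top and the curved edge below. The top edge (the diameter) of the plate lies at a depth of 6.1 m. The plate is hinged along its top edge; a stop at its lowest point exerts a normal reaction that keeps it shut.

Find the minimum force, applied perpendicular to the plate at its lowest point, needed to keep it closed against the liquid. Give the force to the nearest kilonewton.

γ = ρg = 789 × 9.81 / 1000 = 7.74009 kN/m³.
The centroid of a semicircle lies 4r/(3π) = 0.388762 m from the diameter, here below the top edge, so the centroid depth is h_c = 6.1 + 0.388762 = 6.48876 m.
A = πr²/2 = π × 0.916²/2 = 1.31799 m².
Resultant F = γ·h_c·A = 7.74009 × 6.48876 × 1.31799 = 66.1942 kN.
I_c = (π/8 − 8/(9π))·r⁴ = 0.109757 × 0.916⁴ = 0.0772706 m⁴.
Centre of pressure: y_p = y_c + I_c/(y_c·A) = 6.48876 + 0.0772706/(6.48876 × 1.31799) = 6.48876 + 0.00903526 = 6.4978 m along the plane.
The resultant acts 0.388762 + 0.00903526 = 0.397797 m (along the plate) below the hinge at the top edge, so the moment about the hinge is M = F × 0.397797 = 66.1942 × 0.397797 = 26.3319 kN·m.
A normal force at the bottom, 0.916 m from the hinge, must supply this moment: P = 26.3319/0.916 = 28.7466 kN.

P ≈ 29 kN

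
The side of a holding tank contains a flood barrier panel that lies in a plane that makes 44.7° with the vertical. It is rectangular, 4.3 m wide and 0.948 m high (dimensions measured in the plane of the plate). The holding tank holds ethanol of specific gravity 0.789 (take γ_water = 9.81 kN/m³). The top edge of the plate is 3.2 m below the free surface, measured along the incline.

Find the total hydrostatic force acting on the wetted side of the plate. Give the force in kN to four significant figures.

F ≈ 82.40 kN

γ = 0.789 × 9.81 = 7.74009 kN/m³.
The plate makes 44.7° with the vertical, i.e. θ = 90° − 44.7° = 45.3° to the horizontal. Measuring y along the incline from the free-surface line, vertical depth h = y·sinθ with sinθ = 0.710799.
The centroid lies 0.948/2 = 0.474 m below the top edge, so y_c = 3.2 + 0.474 = 3.674 m and h_c = 3.674 × 0.710799 = 2.61148 m.
A = 4.3 × 0.948 = 4.0764 m².
Resultant F = γ·h_c·A = 7.74009 × 2.61148 × 4.0764 = 82.3966 kN.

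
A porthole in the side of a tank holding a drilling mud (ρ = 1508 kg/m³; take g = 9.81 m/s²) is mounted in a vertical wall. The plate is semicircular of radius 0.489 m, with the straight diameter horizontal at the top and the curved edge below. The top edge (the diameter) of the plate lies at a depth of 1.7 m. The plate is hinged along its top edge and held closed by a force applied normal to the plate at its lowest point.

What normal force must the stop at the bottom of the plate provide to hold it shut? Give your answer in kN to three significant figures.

γ = ρg = 1508 × 9.81 / 1000 = 14.79348 kN/m³.
The centroid of a semicircle lies 4r/(3π) = 0.207538 m from the diameter, here below the top edge, so the centroid depth is h_c = 1.7 + 0.207538 = 1.90754 m.
A = πr²/2 = π × 0.489²/2 = 0.37561 m².
Resultant F = γ·h_c·A = 14.79348 × 1.90754 × 0.37561 = 10.5994 kN.
I_c = (π/8 − 8/(9π))·r⁴ = 0.109757 × 0.489⁴ = 0.00627578 m⁴.
Centre of pressure: y_p = y_c + I_c/(y_c·A) = 1.90754 + 0.00627578/(1.90754 × 0.37561) = 1.90754 + 0.00875905 = 1.9163 m along the plane.
The resultant acts 0.207538 + 0.00875905 = 0.216297 m (along the plate) below the hinge at the top edge, so the moment about the hinge is M = F × 0.216297 = 10.5994 × 0.216297 = 2.29262 kN·m.
A normal force at the bottom, 0.489 m from the hinge, must supply this moment: P = 2.29262/0.489 = 4.68838 kN.

P ≈ 4.69 kN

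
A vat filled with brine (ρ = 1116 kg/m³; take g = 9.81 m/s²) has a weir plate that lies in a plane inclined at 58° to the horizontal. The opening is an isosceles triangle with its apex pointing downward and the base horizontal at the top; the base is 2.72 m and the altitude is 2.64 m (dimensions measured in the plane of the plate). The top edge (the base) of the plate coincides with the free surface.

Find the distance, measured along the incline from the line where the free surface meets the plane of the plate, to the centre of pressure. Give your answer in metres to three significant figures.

y_p = 1.32 m

γ = ρg = 1116 × 9.81 / 1000 = 10.94796 kN/m³.
Let θ = 58° be the plate's angle to the horizontal; measure y along the incline from where the plane meets the free surface. Vertical depth h = y·sinθ with sinθ = 0.848048.
With the apex down, the centroid sits h/3 = 2.64/3 = 0.88 m below the base (the top edge), so y_c = 0.88 m and h_c = 0.88 × 0.848048 = 0.746282 m.
A = ½ × 2.72 × 2.64 = 3.5904 m².
Resultant F = γ·h_c·A = 10.94796 × 0.746282 × 3.5904 = 29.3345 kN.
I_c = b·h³/36 = 2.72 × 2.64³/36 = 1.3902 m⁴.
Centre of pressure: y_p = y_c + I_c/(y_c·A) = 0.88 + 1.3902/(0.88 × 3.5904) = 0.88 + 0.439999 = 1.32 m along the plane.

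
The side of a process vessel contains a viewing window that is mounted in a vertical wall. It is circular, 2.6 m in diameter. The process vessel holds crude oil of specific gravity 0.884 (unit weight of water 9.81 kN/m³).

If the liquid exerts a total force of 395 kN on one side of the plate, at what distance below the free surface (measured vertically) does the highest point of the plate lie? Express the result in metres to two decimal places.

d_top ≈ 7.28 m

γ = 0.884 × 9.81 = 8.67204 kN/m³.
A = π(1.3)² = 5.30929 m².
From F = γ·h_c·A, the centroid depth is h_c = 395/(8.67204 × 5.30929) = 8.57905 m.
The centroid is at the centre, 1.3 m below the top of the plate, so the highest point sits at h_top = 8.57905 − 1.3 = 7.27905 m below the surface.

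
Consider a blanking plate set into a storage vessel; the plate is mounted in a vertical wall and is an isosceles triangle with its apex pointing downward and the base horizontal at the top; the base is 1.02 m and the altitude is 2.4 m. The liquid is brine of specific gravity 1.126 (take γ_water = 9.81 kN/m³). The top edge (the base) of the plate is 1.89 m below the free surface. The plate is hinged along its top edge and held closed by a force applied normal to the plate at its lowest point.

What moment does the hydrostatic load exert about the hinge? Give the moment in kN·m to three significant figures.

M ≈ 33.4 kN·m

γ = 1.126 × 9.81 = 11.04606 kN/m³.
With the apex down, the centroid sits h/3 = 2.4/3 = 0.8 m below the base (the top edge), so the centroid depth is h_c = 1.89 + 0.8 = 2.69 m.
A = ½ × 1.02 × 2.4 = 1.224 m².
Resultant F = γ·h_c·A = 11.04606 × 2.69 × 1.224 = 36.3698 kN.
I_c = b·h³/36 = 1.02 × 2.4³/36 = 0.39168 m⁴.
Centre of pressure: y_p = y_c + I_c/(y_c·A) = 2.69 + 0.39168/(2.69 × 1.224) = 2.69 + 0.118959 = 2.80896 m along the plane.
The resultant acts 0.8 + 0.118959 = 0.918959 m (along the plate) below the hinge at the top edge, so the moment about the hinge is M = F × 0.918959 = 36.3698 × 0.918959 = 33.4224 kN·m.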